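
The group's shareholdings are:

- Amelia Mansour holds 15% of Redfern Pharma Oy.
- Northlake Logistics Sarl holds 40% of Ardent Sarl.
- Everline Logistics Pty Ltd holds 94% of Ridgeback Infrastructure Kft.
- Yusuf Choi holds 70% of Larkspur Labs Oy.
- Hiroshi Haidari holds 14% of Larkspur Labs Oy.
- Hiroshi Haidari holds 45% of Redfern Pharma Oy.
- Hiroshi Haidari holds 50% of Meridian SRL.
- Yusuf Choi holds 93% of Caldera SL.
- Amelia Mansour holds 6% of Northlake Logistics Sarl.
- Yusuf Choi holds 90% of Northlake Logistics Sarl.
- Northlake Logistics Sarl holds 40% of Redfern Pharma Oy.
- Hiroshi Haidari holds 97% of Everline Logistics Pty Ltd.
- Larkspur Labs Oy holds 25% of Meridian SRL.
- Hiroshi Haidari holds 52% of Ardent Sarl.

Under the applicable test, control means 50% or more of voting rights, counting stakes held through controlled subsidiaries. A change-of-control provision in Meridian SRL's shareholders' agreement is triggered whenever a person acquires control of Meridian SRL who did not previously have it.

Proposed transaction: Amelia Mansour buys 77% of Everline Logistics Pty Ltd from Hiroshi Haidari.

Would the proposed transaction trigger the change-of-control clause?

No

The purchase adds only to Amelia's holdings (Hiroshi's stake shrinks), so Amelia is the only person who could newly come to control Meridian.
Amelia's largest direct stake is 15% in Redfern, which does not meet the threshold, so Amelia controls no company.
Neither Amelia nor any entity Amelia controls holds any voting interest in Meridian.
So before the transaction, Amelia does not control Meridian.
After the purchase, Amelia holds 77% of Everline directly, and Hiroshi's stake falls to 20%.
Amelia holds 77% of Everline, so Amelia controls Everline.
Everline holds 94% of Ridgeback, so Amelia controls Ridgeback.
After the transaction, neither Amelia nor any entity Amelia controls holds a voting interest in Meridian, so Amelia still does not control it.
No new person acquires control, so the clause is not triggered.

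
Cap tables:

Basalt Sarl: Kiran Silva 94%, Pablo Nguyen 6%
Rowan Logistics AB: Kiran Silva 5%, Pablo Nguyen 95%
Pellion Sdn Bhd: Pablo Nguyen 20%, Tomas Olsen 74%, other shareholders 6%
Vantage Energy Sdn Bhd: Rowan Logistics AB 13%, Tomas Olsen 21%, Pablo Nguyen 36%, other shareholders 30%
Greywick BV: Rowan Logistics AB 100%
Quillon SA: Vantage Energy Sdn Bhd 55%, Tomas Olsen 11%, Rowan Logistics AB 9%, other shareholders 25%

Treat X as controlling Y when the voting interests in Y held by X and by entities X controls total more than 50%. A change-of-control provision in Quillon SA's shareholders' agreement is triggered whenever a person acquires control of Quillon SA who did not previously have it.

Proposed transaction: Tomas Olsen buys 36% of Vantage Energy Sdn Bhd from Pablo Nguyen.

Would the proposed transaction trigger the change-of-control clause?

Yes

The purchase adds only to Tomas's holdings (Pablo's stake shrinks), so Tomas is the only person who could newly come to control Quillon.
Tomas holds 74% of Pellion, so Tomas controls Pellion.
In Quillon, Tomas's side holds only 11%, not > 50%.
So before the transaction, Tomas does not control Quillon.
After the purchase, Tomas's direct stake in Vantage rises to 21% + 36% = 57%, and Pablo's stake falls to 0%.
Tomas holds 57% of Vantage, so Tomas controls Vantage.
Vantage and Tomas together hold 55% + 11% = 66% of Quillon, so Tomas controls Quillon.
Tomas did not control Quillon before and does after, so the clause is triggered.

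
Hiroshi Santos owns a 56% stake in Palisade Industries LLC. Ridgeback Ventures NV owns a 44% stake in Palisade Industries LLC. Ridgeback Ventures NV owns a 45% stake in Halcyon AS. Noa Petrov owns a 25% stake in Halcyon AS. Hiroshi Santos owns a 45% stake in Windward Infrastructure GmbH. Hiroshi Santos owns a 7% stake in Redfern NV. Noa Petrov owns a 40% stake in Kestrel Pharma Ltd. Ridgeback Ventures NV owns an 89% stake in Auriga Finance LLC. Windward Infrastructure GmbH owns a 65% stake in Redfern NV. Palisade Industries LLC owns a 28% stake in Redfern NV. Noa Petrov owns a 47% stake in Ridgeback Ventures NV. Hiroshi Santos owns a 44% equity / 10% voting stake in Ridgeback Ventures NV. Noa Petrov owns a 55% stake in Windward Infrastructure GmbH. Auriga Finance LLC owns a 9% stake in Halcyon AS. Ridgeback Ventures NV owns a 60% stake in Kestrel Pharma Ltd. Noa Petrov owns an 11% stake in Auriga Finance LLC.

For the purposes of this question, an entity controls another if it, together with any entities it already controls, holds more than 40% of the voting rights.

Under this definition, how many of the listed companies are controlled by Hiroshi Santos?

3

Hiroshi holds 45% of Windward, so Hiroshi controls Windward.
Hiroshi holds 56% of Palisade, so Hiroshi controls Palisade.
Windward and Palisade and Hiroshi together hold 65% + 28% + 7% = 100% of Redfern, so Hiroshi controls Redfern.
No other company's threshold is met.
Hiroshi controls 3 companies.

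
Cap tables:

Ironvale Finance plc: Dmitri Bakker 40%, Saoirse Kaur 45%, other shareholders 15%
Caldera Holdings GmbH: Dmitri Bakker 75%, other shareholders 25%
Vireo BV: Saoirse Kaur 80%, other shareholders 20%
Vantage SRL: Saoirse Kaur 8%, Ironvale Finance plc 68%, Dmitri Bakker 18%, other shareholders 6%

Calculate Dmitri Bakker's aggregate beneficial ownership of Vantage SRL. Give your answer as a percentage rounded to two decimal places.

Dmitri reaches Vantage along 2 paths.
Via Ironvale: 40% × 68% = 27.2%.
Direct stake: 18% = 18%.
Total: 27.2% + 18% = 45.2%.
Rounded: 45.20%.

45.20%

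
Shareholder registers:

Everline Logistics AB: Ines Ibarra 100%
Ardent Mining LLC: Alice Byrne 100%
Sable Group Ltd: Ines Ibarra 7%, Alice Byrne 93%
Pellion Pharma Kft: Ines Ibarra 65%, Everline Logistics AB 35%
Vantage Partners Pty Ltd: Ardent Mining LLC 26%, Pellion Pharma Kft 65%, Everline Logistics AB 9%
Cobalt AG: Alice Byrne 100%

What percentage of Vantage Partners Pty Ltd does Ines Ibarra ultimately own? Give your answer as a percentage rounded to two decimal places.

Ines reaches Vantage along 3 paths.
Via Pellion: 65% × 65% = 42.25%.
Via Everline → Pellion: 100% × 35% × 65% = 22.75%.
Via Everline: 100% × 9% = 9%.
Total: 42.25% + 22.75% + 9% = 74%.
Rounded: 74.00%.

74.00%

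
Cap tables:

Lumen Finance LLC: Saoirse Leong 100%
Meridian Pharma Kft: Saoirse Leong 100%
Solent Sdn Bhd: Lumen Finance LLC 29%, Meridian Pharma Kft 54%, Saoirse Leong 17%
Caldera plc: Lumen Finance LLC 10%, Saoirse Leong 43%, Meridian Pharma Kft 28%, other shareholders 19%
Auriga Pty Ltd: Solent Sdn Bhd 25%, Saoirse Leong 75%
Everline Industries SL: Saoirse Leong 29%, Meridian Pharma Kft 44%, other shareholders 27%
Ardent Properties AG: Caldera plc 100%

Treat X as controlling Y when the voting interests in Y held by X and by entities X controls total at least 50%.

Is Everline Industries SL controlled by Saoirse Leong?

Yes

Saoirse holds 100% of Meridian, so Saoirse controls Meridian.
Saoirse and Meridian together hold 29% + 44% = 73% of Everline, so Saoirse controls Everline.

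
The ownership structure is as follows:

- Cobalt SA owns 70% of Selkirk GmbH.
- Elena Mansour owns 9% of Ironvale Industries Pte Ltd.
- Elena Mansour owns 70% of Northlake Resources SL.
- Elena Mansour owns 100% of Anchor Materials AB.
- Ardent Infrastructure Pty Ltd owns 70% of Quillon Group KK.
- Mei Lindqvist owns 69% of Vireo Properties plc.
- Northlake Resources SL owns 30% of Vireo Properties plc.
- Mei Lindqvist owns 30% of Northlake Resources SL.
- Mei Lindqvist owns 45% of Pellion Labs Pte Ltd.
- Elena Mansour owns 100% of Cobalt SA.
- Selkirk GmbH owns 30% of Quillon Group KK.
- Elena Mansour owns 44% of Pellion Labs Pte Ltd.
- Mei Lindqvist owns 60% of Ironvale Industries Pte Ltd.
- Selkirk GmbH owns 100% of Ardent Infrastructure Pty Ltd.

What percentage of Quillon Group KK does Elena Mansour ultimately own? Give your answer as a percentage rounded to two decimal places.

Elena reaches Quillon along 2 paths.
Via Cobalt → Selkirk: 100% × 70% × 30% = 21%.
Via Cobalt → Selkirk → Ardent: 100% × 70% × 100% × 70% = 49%.
Total: 21% + 49% = 70%.
Rounded: 70.00%.

70.00%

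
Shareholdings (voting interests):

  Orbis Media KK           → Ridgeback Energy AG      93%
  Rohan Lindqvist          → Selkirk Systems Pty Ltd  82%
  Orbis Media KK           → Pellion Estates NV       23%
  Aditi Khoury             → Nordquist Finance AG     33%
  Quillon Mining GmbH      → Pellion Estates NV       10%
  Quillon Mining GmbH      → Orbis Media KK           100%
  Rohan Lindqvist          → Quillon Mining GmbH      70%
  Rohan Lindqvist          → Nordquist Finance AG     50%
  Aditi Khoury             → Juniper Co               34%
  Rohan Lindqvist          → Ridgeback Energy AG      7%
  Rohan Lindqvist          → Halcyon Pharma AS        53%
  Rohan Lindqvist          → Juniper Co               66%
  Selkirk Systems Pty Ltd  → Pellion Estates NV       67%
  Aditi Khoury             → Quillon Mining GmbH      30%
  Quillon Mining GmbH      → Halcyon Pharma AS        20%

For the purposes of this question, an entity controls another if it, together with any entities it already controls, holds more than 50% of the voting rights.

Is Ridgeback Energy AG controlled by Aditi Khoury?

Aditi's largest direct stake is 34% in Juniper, which does not meet the threshold, so Aditi controls no company.
Neither Aditi nor any entity Aditi controls holds any voting interest in Ridgeback.
So Aditi does not control Ridgeback.

No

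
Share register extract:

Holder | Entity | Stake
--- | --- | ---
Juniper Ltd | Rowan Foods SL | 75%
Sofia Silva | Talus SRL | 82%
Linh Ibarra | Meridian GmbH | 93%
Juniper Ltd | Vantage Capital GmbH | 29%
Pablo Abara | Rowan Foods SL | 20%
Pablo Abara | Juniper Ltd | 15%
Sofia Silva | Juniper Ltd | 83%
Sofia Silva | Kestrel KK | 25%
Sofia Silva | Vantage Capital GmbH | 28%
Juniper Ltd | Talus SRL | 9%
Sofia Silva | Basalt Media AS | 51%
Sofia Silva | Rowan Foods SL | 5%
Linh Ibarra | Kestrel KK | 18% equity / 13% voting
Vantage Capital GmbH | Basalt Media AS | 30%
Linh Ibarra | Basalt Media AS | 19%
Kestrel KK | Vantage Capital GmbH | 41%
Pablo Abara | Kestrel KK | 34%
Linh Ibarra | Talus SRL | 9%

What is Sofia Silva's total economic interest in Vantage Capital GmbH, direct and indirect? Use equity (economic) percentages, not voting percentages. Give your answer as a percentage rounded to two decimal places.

Sofia reaches Vantage along 3 paths.
Via Kestrel: 25% × 41% = 10.25%.
Via Juniper: 83% × 29% = 24.07%.
Direct stake: 28% = 28%.
Total: 10.25% + 24.07% + 28% = 62.32%.

62.32%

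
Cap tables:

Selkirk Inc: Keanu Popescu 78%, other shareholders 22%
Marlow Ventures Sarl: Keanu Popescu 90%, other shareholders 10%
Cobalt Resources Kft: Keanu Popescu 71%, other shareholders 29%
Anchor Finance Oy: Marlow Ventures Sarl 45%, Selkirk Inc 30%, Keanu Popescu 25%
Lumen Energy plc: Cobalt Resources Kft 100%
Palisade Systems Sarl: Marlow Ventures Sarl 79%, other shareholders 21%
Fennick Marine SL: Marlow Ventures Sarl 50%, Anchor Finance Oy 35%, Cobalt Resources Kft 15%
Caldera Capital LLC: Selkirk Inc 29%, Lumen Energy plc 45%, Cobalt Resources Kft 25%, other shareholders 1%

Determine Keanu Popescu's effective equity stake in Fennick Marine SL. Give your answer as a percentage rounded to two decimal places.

86.77%

Keanu reaches Fennick along 5 paths.
Via Marlow: 90% × 50% = 45%.
Via Marlow → Anchor: 90% × 45% × 35% = 14.175%.
Via Selkirk → Anchor: 78% × 30% × 35% = 8.19%.
Via Anchor: 25% × 35% = 8.75%.
Via Cobalt: 71% × 15% = 10.65%.
Total: 45% + 14.175% + 8.19% + 8.75% + 10.65% = 86.765%.
Rounded: 86.77%.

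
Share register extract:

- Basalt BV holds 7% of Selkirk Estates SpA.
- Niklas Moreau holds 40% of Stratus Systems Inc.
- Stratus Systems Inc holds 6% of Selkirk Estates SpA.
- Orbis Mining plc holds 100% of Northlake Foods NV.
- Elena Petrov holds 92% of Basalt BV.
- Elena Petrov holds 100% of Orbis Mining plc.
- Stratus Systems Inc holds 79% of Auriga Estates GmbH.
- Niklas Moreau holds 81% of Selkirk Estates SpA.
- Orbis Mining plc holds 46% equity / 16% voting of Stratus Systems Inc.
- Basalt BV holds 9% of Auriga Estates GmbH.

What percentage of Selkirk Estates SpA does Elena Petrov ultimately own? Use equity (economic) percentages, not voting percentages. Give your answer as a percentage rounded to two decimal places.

Elena reaches Selkirk along 2 paths.
Via Orbis → Stratus: 100% × 46% × 6% = 2.76%.
Via Basalt: 92% × 7% = 6.44%.
Total: 2.76% + 6.44% = 9.2%.
Rounded: 9.20%.

9.20%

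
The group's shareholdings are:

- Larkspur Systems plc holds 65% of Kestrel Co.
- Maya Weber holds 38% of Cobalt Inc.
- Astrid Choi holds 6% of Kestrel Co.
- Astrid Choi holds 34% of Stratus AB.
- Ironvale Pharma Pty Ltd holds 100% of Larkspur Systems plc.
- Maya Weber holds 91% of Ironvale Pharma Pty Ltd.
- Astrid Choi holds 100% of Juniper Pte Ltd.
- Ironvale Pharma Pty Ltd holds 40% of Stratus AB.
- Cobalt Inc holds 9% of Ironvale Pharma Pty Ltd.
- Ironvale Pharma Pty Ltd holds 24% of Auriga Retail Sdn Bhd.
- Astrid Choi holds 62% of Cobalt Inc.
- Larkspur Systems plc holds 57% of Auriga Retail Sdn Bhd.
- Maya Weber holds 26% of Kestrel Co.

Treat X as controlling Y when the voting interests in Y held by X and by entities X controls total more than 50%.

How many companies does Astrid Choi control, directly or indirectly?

2

Astrid holds 62% of Cobalt, so Astrid controls Cobalt.
Astrid holds 100% of Juniper, so Astrid controls Juniper.
No other company's threshold is met.
Astrid controls 2 companies.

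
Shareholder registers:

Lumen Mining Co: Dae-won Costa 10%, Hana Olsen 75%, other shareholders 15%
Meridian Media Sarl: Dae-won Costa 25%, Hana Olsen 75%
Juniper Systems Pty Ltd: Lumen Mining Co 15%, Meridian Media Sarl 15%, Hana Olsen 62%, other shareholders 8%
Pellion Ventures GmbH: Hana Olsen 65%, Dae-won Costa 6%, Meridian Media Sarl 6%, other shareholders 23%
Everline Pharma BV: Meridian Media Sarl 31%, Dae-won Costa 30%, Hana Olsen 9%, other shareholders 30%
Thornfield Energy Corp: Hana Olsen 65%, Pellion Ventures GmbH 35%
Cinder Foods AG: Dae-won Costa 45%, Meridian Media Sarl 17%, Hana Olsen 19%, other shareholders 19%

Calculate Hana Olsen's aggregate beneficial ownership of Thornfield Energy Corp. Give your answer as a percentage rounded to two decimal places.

Hana reaches Thornfield along 3 paths.
Direct stake: 65% = 65%.
Via Pellion: 65% × 35% = 22.75%.
Via Meridian → Pellion: 75% × 6% × 35% = 1.575%.
Total: 65% + 22.75% + 1.575% = 89.325%.
Rounded: 89.33%.

89.33%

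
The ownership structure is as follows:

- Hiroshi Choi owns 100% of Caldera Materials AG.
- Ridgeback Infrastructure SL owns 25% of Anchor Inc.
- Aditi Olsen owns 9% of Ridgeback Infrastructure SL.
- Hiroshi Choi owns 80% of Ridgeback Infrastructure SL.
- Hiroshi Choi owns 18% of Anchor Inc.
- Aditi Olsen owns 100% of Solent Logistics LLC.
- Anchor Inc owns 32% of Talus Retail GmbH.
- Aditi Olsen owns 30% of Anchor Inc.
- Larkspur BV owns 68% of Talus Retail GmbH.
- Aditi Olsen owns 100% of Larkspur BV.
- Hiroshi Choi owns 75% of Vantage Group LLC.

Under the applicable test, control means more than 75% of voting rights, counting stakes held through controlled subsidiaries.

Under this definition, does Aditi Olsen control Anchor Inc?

Aditi holds 100% of Larkspur, so Aditi controls Larkspur.
Aditi holds 100% of Solent, so Aditi controls Solent.
In Anchor, Aditi's side holds only 30%, not > 75%.
So Aditi does not control Anchor.

No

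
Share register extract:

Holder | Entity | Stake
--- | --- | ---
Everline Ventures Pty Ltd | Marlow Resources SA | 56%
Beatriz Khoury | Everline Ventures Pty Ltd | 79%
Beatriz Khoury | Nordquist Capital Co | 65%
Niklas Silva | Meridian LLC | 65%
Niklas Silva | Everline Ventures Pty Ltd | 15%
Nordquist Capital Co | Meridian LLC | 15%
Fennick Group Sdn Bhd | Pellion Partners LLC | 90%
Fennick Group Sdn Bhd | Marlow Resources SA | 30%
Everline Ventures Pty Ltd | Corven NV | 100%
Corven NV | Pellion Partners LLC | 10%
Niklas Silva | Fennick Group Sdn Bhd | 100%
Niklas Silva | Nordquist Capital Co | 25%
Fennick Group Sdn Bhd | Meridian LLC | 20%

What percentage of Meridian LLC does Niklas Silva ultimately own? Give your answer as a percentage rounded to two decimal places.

Niklas reaches Meridian along 3 paths.
Direct stake: 65% = 65%.
Via Nordquist: 25% × 15% = 3.75%.
Via Fennick: 100% × 20% = 20%.
Total: 65% + 3.75% + 20% = 88.75%.

88.75%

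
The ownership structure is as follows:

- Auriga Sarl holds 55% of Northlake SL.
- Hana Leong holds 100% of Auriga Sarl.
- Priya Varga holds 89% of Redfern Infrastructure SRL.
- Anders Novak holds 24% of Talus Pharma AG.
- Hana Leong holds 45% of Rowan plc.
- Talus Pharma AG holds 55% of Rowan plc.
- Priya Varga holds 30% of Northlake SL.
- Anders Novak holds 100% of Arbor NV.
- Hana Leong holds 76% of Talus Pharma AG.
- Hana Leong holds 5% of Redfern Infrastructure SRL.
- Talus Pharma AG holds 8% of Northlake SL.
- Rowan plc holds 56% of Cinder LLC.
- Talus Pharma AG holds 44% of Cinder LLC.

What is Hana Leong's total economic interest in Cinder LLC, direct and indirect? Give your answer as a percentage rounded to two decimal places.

82.05%

Hana reaches Cinder along 3 paths.
Via Talus: 76% × 44% = 33.44%.
Via Rowan: 45% × 56% = 25.2%.
Via Talus → Rowan: 76% × 55% × 56% = 23.408%.
Total: 33.44% + 25.2% + 23.408% = 82.048%.
Rounded: 82.05%.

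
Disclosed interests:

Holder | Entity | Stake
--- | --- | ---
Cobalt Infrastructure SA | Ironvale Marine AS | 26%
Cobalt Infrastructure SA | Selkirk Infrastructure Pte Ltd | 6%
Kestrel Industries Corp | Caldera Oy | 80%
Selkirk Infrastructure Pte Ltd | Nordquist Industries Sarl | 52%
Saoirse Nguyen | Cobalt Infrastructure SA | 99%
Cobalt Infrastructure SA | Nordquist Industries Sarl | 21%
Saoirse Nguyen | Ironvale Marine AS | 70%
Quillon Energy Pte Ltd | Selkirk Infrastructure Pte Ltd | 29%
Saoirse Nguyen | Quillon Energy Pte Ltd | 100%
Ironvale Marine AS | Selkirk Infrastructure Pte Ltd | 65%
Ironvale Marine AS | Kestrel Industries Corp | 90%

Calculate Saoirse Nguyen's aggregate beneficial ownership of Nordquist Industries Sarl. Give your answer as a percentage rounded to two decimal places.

Saoirse reaches Nordquist along 5 paths.
Via Cobalt: 99% × 21% = 20.79%.
Via Ironvale → Selkirk: 70% × 65% × 52% = 23.66%.
Via Cobalt → Ironvale → Selkirk: 99% × 26% × 65% × 52% = 8.70012%.
Via Cobalt → Selkirk: 99% × 6% × 52% = 3.0888%.
Via Quillon → Selkirk: 100% × 29% × 52% = 15.08%.
Total: 20.79% + 23.66% + 8.70012% + 3.0888% + 15.08% = 71.31892%.
Rounded: 71.32%.

71.32%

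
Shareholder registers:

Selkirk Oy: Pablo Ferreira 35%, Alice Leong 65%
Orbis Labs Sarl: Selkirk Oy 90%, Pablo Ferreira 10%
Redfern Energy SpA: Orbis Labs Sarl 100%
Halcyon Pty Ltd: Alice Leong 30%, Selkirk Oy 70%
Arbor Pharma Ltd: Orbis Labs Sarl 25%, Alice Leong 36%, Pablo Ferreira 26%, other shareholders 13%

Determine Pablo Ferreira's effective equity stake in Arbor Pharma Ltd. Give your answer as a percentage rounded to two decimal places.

Pablo reaches Arbor along 3 paths.
Via Selkirk → Orbis: 35% × 90% × 25% = 7.875%.
Via Orbis: 10% × 25% = 2.5%.
Direct stake: 26% = 26%.
Total: 7.875% + 2.5% + 26% = 36.375%.
Rounded: 36.38%.

36.38%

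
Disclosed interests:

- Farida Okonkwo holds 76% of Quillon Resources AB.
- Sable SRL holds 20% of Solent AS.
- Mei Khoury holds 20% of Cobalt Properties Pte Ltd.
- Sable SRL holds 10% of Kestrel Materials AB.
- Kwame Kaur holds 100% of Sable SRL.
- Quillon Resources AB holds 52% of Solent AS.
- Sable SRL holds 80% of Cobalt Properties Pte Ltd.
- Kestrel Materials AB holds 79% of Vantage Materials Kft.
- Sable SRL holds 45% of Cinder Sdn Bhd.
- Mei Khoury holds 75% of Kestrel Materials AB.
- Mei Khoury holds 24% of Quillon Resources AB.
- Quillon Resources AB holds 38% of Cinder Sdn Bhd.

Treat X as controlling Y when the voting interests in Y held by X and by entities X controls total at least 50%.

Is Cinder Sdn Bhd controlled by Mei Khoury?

No

Mei holds 75% of Kestrel, so Mei controls Kestrel.
Kestrel holds 79% of Vantage, so Mei controls Vantage.
Neither Mei nor any entity Mei controls holds any voting interest in Cinder.
So Mei does not control Cinder.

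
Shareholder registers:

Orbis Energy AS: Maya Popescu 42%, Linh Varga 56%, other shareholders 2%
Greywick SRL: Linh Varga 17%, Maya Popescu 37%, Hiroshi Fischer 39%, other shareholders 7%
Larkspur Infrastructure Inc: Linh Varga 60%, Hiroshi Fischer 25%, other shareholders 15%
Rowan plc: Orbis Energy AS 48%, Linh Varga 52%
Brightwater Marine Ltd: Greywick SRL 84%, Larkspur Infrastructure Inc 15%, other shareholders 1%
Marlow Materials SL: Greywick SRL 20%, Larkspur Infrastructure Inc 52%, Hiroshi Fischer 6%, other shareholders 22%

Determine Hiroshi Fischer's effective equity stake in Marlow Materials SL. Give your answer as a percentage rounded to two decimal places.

26.80%

Hiroshi reaches Marlow along 3 paths.
Via Greywick: 39% × 20% = 7.8%.
Via Larkspur: 25% × 52% = 13%.
Direct stake: 6% = 6%.
Total: 7.8% + 13% + 6% = 26.8%.
Rounded: 26.80%.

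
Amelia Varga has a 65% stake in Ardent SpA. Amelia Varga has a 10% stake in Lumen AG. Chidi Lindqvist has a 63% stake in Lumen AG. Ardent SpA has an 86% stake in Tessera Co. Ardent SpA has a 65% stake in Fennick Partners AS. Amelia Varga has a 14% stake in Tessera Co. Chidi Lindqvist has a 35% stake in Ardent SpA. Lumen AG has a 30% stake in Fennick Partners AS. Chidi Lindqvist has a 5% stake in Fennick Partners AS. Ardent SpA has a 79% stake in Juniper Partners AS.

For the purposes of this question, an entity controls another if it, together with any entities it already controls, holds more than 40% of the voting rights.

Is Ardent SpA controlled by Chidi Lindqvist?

No

Chidi holds 63% of Lumen, so Chidi controls Lumen.
In Ardent, Chidi's side holds only 35%, not > 40%.
So Chidi does not control Ardent.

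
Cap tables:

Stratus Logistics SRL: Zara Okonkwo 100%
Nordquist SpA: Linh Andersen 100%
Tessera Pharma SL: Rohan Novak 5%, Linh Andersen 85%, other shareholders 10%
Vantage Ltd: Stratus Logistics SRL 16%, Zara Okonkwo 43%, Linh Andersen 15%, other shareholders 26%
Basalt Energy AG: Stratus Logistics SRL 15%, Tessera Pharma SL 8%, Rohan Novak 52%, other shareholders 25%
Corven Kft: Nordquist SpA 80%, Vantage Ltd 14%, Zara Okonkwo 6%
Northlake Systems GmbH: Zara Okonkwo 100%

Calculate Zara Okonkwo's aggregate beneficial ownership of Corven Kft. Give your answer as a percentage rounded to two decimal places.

14.26%

Zara reaches Corven along 3 paths.
Via Stratus → Vantage: 100% × 16% × 14% = 2.24%.
Via Vantage: 43% × 14% = 6.02%.
Direct stake: 6% = 6%.
Total: 2.24% + 6.02% + 6% = 14.26%.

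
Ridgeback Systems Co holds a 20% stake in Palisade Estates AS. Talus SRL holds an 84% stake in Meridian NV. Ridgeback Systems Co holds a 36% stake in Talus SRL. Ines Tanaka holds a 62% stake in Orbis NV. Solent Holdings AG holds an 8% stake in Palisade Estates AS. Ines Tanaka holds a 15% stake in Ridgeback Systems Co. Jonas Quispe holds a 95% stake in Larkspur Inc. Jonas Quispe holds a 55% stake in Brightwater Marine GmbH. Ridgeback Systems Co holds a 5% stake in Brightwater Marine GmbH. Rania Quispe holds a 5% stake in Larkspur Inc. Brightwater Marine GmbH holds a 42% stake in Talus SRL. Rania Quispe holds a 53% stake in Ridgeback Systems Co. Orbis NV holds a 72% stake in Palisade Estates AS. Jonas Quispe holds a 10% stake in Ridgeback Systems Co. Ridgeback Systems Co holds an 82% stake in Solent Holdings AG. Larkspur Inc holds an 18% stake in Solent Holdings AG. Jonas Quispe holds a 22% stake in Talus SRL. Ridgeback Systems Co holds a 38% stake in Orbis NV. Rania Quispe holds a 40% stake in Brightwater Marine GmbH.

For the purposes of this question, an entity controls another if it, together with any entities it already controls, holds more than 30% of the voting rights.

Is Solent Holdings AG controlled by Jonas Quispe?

No

Jonas holds 95% of Larkspur, so Jonas controls Larkspur.
Jonas holds 55% of Brightwater, so Jonas controls Brightwater.
Brightwater and Jonas together hold 42% + 22% = 64% of Talus, so Jonas controls Talus.
Talus holds 84% of Meridian, so Jonas controls Meridian.
In Solent, Jonas's side holds only 18%, not > 30%.
So Jonas does not control Solent.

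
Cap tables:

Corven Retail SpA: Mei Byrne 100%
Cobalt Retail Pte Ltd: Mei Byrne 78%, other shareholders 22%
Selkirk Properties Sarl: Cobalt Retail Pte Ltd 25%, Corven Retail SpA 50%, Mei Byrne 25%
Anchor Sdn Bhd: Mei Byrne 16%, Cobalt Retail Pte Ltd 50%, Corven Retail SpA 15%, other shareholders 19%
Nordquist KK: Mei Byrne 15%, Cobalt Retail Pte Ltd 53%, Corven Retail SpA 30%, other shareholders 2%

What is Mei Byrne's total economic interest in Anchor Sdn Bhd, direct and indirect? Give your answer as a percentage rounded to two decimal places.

70.00%

Mei reaches Anchor along 3 paths.
Direct stake: 16% = 16%.
Via Cobalt: 78% × 50% = 39%.
Via Corven: 100% × 15% = 15%.
Total: 16% + 39% + 15% = 70%.
Rounded: 70.00%.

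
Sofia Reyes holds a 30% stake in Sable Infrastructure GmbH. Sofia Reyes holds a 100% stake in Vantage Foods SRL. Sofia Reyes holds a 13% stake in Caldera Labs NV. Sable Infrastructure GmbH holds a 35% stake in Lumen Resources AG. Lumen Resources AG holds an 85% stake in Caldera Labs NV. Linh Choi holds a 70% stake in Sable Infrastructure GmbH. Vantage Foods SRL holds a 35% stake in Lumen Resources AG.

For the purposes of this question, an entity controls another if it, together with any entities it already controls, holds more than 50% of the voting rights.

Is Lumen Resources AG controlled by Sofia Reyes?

No

Sofia holds 100% of Vantage, so Sofia controls Vantage.
In Lumen, Sofia's side holds only 35%, not > 50%.
So Sofia does not control Lumen.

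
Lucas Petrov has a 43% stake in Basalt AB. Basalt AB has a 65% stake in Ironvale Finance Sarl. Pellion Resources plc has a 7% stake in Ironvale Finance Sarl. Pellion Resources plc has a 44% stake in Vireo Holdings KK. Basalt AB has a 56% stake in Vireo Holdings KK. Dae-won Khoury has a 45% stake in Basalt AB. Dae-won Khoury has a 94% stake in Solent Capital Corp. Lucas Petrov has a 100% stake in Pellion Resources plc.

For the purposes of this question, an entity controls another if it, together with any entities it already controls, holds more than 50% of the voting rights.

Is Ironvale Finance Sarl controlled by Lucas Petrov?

No

Lucas holds 100% of Pellion, so Lucas controls Pellion.
In Ironvale, Lucas's side holds only 7%, not > 50%.
So Lucas does not control Ironvale.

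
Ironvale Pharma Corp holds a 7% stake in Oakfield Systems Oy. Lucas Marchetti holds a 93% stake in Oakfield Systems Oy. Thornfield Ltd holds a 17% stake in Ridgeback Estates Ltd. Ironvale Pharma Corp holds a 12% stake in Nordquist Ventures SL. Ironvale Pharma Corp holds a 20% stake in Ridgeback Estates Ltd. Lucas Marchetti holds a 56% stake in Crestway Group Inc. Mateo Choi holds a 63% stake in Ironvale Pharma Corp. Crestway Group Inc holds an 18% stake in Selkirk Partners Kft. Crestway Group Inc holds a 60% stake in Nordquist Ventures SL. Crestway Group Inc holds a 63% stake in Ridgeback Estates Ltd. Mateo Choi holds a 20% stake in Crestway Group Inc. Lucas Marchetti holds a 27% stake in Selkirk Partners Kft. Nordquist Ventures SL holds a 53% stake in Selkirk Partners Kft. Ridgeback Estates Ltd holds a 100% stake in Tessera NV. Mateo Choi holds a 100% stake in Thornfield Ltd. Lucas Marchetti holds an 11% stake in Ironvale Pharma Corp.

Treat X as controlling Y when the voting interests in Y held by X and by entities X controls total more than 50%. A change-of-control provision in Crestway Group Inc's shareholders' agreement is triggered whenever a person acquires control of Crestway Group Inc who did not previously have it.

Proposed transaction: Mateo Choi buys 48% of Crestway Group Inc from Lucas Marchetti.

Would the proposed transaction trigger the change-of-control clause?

Yes

The purchase adds only to Mateo's holdings (Lucas's stake shrinks), so Mateo is the only person who could newly come to control Crestway.
Mateo holds 63% of Ironvale, so Mateo controls Ironvale.
Mateo holds 100% of Thornfield, so Mateo controls Thornfield.
In Crestway, Mateo's side holds only 20%, not > 50%.
So before the transaction, Mateo does not control Crestway.
After the purchase, Mateo's direct stake in Crestway rises to 20% + 48% = 68%, and Lucas's stake falls to 8%.
Mateo holds 68% of Crestway, so Mateo controls Crestway.
Mateo did not control Crestway before and does after, so the clause is triggered.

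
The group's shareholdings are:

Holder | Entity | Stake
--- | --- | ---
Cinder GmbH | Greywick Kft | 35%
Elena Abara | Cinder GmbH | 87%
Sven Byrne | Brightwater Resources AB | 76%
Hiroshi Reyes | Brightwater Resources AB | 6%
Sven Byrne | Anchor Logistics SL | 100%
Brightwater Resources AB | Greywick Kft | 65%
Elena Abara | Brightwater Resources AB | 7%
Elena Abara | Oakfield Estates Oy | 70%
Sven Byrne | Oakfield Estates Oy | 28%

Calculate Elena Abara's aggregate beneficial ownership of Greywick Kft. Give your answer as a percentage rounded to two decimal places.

35.00%

Elena reaches Greywick along 2 paths.
Via Cinder: 87% × 35% = 30.45%.
Via Brightwater: 7% × 65% = 4.55%.
Total: 30.45% + 4.55% = 35%.
Rounded: 35.00%.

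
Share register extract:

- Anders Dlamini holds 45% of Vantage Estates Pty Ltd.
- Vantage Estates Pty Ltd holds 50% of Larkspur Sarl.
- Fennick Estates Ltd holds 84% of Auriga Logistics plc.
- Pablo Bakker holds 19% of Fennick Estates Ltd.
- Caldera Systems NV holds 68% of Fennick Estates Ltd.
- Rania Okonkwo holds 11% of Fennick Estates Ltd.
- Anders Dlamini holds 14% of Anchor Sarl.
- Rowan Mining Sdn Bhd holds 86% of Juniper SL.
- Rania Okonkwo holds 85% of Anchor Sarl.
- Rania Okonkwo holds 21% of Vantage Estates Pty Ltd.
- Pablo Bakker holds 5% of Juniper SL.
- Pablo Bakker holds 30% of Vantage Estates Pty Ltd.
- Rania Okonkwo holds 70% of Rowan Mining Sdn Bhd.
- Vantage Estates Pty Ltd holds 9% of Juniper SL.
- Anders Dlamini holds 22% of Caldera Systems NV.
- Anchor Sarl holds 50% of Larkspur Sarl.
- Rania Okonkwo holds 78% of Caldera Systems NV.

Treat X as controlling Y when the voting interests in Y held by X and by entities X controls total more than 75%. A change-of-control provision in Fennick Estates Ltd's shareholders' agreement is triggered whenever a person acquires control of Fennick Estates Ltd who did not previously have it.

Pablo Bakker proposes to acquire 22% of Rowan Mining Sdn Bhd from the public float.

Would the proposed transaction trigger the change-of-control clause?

No

The purchase changes only Pablo's holdings, so Pablo is the only person who could newly come to control Fennick.
Pablo's largest direct stake is 30% in Vantage, which does not meet the threshold, so Pablo controls no company.
In Fennick, Pablo's side holds only 19%, not > 75%.
So before the transaction, Pablo does not control Fennick.
After the purchase, Pablo holds 22% of Rowan directly.
Pablo's side now holds 22% of Rowan, not > 75%, so Pablo still does not control Rowan.
After the transaction, Pablo's side holds 19% of Fennick, not > 75%, so Pablo still does not control Fennick.
No new person acquires control, so the clause is not triggered.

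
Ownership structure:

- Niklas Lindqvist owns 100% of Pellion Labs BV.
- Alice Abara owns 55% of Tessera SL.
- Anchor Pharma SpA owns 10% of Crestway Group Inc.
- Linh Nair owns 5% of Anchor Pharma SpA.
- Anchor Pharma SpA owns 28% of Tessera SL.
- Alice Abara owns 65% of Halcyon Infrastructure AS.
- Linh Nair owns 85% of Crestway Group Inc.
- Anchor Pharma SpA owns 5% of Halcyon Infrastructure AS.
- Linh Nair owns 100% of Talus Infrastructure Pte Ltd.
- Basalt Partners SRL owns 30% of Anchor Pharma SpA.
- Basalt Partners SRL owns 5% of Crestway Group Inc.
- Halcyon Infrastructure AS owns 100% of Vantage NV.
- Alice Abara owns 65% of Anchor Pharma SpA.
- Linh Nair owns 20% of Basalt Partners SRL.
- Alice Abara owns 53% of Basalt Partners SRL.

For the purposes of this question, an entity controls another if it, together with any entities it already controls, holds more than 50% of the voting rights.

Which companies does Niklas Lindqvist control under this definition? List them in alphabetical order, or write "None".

Niklas holds 100% of Pellion, so Niklas controls Pellion.
No other company's threshold is met.

Pellion Labs BV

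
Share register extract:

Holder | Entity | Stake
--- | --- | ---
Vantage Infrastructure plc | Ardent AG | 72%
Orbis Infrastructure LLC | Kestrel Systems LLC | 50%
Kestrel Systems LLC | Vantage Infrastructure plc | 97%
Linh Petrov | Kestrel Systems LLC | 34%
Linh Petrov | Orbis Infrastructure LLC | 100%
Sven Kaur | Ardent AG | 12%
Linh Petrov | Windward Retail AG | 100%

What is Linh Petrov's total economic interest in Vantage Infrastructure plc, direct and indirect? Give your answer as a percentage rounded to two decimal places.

81.48%

Linh reaches Vantage along 2 paths.
Via Kestrel: 34% × 97% = 32.98%.
Via Orbis → Kestrel: 100% × 50% × 97% = 48.5%.
Total: 32.98% + 48.5% = 81.48%.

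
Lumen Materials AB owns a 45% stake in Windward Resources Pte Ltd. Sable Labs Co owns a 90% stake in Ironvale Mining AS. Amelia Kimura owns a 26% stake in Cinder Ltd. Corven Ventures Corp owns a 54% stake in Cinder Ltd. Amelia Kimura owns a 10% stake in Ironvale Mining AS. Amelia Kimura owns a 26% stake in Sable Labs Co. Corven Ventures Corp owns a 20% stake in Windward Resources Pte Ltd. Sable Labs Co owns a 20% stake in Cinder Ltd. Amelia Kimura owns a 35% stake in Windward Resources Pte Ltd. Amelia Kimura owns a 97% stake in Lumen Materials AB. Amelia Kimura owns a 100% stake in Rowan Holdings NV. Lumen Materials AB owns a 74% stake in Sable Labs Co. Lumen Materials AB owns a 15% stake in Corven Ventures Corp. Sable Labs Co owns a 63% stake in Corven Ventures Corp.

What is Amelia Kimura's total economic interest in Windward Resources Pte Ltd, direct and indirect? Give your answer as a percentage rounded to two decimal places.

Amelia reaches Windward along 5 paths.
Via Sable → Corven: 26% × 63% × 20% = 3.276%.
Via Lumen → Sable → Corven: 97% × 74% × 63% × 20% = 9.04428%.
Via Lumen → Corven: 97% × 15% × 20% = 2.91%.
Direct stake: 35% = 35%.
Via Lumen: 97% × 45% = 43.65%.
Total: 3.276% + 9.04428% + 2.91% + 35% + 43.65% = 93.88028%.
Rounded: 93.88%.

93.88%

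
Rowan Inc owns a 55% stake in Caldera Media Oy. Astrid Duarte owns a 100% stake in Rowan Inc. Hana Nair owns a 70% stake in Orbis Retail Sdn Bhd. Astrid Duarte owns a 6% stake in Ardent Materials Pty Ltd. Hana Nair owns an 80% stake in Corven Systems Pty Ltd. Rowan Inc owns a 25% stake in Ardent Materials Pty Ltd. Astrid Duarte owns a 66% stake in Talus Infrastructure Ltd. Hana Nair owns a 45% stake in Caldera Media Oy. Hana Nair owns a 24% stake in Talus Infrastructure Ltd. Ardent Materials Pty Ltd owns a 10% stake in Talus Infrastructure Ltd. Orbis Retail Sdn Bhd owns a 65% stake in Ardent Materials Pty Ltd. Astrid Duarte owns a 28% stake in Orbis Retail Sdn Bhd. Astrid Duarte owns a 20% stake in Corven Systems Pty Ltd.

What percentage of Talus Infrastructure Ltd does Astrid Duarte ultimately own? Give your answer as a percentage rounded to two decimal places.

Astrid reaches Talus along 4 paths.
Direct stake: 66% = 66%.
Via Orbis → Ardent: 28% × 65% × 10% = 1.82%.
Via Rowan → Ardent: 100% × 25% × 10% = 2.5%.
Via Ardent: 6% × 10% = 0.6%.
Total: 66% + 1.82% + 2.5% + 0.6% = 70.92%.

70.92%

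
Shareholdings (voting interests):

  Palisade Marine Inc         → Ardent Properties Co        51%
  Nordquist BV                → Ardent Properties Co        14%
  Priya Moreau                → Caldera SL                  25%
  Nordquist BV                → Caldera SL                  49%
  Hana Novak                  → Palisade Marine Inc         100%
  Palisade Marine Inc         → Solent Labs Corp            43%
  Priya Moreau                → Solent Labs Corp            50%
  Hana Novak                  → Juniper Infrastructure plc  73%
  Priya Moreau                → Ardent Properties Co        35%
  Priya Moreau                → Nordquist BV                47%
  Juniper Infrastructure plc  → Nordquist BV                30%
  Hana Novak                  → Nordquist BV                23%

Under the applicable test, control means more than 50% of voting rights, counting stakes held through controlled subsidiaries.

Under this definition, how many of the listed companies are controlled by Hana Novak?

Hana holds 73% of Juniper, so Hana controls Juniper.
Hana and Juniper together hold 23% + 30% = 53% of Nordquist, so Hana controls Nordquist.
Hana holds 100% of Palisade, so Hana controls Palisade.
Palisade and Nordquist together hold 51% + 14% = 65% of Ardent, so Hana controls Ardent.
No other company's threshold is met.
Hana controls 4 companies.

4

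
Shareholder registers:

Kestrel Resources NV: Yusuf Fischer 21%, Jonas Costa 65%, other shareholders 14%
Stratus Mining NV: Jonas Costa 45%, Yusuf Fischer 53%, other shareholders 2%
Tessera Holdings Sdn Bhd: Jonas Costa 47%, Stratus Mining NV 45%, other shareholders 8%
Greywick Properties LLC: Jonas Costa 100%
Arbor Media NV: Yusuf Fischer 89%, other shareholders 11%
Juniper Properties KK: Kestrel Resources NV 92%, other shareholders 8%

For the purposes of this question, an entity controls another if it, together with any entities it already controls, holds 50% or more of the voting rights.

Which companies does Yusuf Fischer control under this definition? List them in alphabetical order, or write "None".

Arbor Media NV, Stratus Mining NV

Yusuf holds 53% of Stratus, so Yusuf controls Stratus.
Yusuf holds 89% of Arbor, so Yusuf controls Arbor.
No other company's threshold is met.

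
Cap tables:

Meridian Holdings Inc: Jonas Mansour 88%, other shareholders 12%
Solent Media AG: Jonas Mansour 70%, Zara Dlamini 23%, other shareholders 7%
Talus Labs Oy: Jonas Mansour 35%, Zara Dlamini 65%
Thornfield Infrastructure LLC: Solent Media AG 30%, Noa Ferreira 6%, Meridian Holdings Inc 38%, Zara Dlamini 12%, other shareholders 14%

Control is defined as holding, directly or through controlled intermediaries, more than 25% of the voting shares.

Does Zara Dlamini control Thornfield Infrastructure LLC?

No

Zara holds 65% of Talus, so Zara controls Talus.
In Thornfield, Zara's side holds only 12%, not > 25%.
So Zara does not control Thornfield.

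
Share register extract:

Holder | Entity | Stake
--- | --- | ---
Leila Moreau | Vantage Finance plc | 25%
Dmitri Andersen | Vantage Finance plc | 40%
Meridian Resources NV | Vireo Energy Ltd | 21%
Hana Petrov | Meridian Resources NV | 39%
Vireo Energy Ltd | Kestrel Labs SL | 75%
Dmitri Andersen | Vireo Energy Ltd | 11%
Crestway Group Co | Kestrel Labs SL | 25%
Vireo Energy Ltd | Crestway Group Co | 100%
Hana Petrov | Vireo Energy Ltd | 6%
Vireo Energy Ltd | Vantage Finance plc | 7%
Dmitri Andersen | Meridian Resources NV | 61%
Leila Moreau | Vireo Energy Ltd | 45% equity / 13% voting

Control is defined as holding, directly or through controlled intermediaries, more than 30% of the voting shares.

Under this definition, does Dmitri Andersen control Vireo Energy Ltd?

Yes

Dmitri holds 61% of Meridian, so Dmitri controls Meridian.
Meridian and Dmitri together hold 21% + 11% = 32% of Vireo, so Dmitri controls Vireo.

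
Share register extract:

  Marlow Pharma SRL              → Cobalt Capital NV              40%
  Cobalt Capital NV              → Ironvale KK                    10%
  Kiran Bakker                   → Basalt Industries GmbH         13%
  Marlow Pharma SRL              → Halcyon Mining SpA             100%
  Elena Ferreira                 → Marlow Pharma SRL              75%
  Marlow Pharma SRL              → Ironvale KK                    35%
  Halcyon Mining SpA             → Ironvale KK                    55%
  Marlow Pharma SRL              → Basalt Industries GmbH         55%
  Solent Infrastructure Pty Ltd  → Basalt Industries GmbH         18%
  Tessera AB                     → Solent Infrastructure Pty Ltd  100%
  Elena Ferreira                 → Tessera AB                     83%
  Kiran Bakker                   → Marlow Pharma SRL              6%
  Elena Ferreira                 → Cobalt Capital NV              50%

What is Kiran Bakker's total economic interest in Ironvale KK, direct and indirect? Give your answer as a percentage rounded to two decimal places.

5.64%

Kiran reaches Ironvale along 3 paths.
Via Marlow → Cobalt: 6% × 40% × 10% = 0.24%.
Via Marlow → Halcyon: 6% × 100% × 55% = 3.3%.
Via Marlow: 6% × 35% = 2.1%.
Total: 0.24% + 3.3% + 2.1% = 5.64%.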